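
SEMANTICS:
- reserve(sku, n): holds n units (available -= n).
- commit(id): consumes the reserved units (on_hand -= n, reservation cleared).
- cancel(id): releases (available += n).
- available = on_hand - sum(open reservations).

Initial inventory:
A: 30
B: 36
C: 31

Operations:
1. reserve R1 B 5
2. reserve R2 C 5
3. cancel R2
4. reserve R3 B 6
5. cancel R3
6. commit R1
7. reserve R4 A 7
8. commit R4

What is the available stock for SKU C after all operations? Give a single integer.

Answer: 31

Derivation:
Step 1: reserve R1 B 5 -> on_hand[A=30 B=36 C=31] avail[A=30 B=31 C=31] open={R1}
Step 2: reserve R2 C 5 -> on_hand[A=30 B=36 C=31] avail[A=30 B=31 C=26] open={R1,R2}
Step 3: cancel R2 -> on_hand[A=30 B=36 C=31] avail[A=30 B=31 C=31] open={R1}
Step 4: reserve R3 B 6 -> on_hand[A=30 B=36 C=31] avail[A=30 B=25 C=31] open={R1,R3}
Step 5: cancel R3 -> on_hand[A=30 B=36 C=31] avail[A=30 B=31 C=31] open={R1}
Step 6: commit R1 -> on_hand[A=30 B=31 C=31] avail[A=30 B=31 C=31] open={}
Step 7: reserve R4 A 7 -> on_hand[A=30 B=31 C=31] avail[A=23 B=31 C=31] open={R4}
Step 8: commit R4 -> on_hand[A=23 B=31 C=31] avail[A=23 B=31 C=31] open={}
Final available[C] = 31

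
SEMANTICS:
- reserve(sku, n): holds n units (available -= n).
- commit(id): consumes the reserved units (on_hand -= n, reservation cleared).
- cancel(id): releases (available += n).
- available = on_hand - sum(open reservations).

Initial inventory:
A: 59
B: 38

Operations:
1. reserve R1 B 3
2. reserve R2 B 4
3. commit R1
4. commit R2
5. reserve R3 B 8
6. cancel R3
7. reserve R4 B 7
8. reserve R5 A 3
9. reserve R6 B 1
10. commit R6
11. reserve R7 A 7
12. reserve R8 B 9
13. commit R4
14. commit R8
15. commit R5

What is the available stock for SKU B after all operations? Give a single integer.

Step 1: reserve R1 B 3 -> on_hand[A=59 B=38] avail[A=59 B=35] open={R1}
Step 2: reserve R2 B 4 -> on_hand[A=59 B=38] avail[A=59 B=31] open={R1,R2}
Step 3: commit R1 -> on_hand[A=59 B=35] avail[A=59 B=31] open={R2}
Step 4: commit R2 -> on_hand[A=59 B=31] avail[A=59 B=31] open={}
Step 5: reserve R3 B 8 -> on_hand[A=59 B=31] avail[A=59 B=23] open={R3}
Step 6: cancel R3 -> on_hand[A=59 B=31] avail[A=59 B=31] open={}
Step 7: reserve R4 B 7 -> on_hand[A=59 B=31] avail[A=59 B=24] open={R4}
Step 8: reserve R5 A 3 -> on_hand[A=59 B=31] avail[A=56 B=24] open={R4,R5}
Step 9: reserve R6 B 1 -> on_hand[A=59 B=31] avail[A=56 B=23] open={R4,R5,R6}
Step 10: commit R6 -> on_hand[A=59 B=30] avail[A=56 B=23] open={R4,R5}
Step 11: reserve R7 A 7 -> on_hand[A=59 B=30] avail[A=49 B=23] open={R4,R5,R7}
Step 12: reserve R8 B 9 -> on_hand[A=59 B=30] avail[A=49 B=14] open={R4,R5,R7,R8}
Step 13: commit R4 -> on_hand[A=59 B=23] avail[A=49 B=14] open={R5,R7,R8}
Step 14: commit R8 -> on_hand[A=59 B=14] avail[A=49 B=14] open={R5,R7}
Step 15: commit R5 -> on_hand[A=56 B=14] avail[A=49 B=14] open={R7}
Final available[B] = 14

Answer: 14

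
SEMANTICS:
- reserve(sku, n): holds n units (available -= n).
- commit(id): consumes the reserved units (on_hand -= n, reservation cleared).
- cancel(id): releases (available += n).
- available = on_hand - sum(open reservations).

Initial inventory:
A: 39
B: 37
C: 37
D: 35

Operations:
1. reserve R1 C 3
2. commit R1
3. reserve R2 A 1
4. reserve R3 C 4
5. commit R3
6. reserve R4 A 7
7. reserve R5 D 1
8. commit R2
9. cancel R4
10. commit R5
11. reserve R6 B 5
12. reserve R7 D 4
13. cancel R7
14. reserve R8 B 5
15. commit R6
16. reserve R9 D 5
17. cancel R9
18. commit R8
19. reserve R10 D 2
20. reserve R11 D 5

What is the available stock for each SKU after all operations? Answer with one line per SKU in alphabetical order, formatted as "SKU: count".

Step 1: reserve R1 C 3 -> on_hand[A=39 B=37 C=37 D=35] avail[A=39 B=37 C=34 D=35] open={R1}
Step 2: commit R1 -> on_hand[A=39 B=37 C=34 D=35] avail[A=39 B=37 C=34 D=35] open={}
Step 3: reserve R2 A 1 -> on_hand[A=39 B=37 C=34 D=35] avail[A=38 B=37 C=34 D=35] open={R2}
Step 4: reserve R3 C 4 -> on_hand[A=39 B=37 C=34 D=35] avail[A=38 B=37 C=30 D=35] open={R2,R3}
Step 5: commit R3 -> on_hand[A=39 B=37 C=30 D=35] avail[A=38 B=37 C=30 D=35] open={R2}
Step 6: reserve R4 A 7 -> on_hand[A=39 B=37 C=30 D=35] avail[A=31 B=37 C=30 D=35] open={R2,R4}
Step 7: reserve R5 D 1 -> on_hand[A=39 B=37 C=30 D=35] avail[A=31 B=37 C=30 D=34] open={R2,R4,R5}
Step 8: commit R2 -> on_hand[A=38 B=37 C=30 D=35] avail[A=31 B=37 C=30 D=34] open={R4,R5}
Step 9: cancel R4 -> on_hand[A=38 B=37 C=30 D=35] avail[A=38 B=37 C=30 D=34] open={R5}
Step 10: commit R5 -> on_hand[A=38 B=37 C=30 D=34] avail[A=38 B=37 C=30 D=34] open={}
Step 11: reserve R6 B 5 -> on_hand[A=38 B=37 C=30 D=34] avail[A=38 B=32 C=30 D=34] open={R6}
Step 12: reserve R7 D 4 -> on_hand[A=38 B=37 C=30 D=34] avail[A=38 B=32 C=30 D=30] open={R6,R7}
Step 13: cancel R7 -> on_hand[A=38 B=37 C=30 D=34] avail[A=38 B=32 C=30 D=34] open={R6}
Step 14: reserve R8 B 5 -> on_hand[A=38 B=37 C=30 D=34] avail[A=38 B=27 C=30 D=34] open={R6,R8}
Step 15: commit R6 -> on_hand[A=38 B=32 C=30 D=34] avail[A=38 B=27 C=30 D=34] open={R8}
Step 16: reserve R9 D 5 -> on_hand[A=38 B=32 C=30 D=34] avail[A=38 B=27 C=30 D=29] open={R8,R9}
Step 17: cancel R9 -> on_hand[A=38 B=32 C=30 D=34] avail[A=38 B=27 C=30 D=34] open={R8}
Step 18: commit R8 -> on_hand[A=38 B=27 C=30 D=34] avail[A=38 B=27 C=30 D=34] open={}
Step 19: reserve R10 D 2 -> on_hand[A=38 B=27 C=30 D=34] avail[A=38 B=27 C=30 D=32] open={R10}
Step 20: reserve R11 D 5 -> on_hand[A=38 B=27 C=30 D=34] avail[A=38 B=27 C=30 D=27] open={R10,R11}

Answer: A: 38
B: 27
C: 30
D: 27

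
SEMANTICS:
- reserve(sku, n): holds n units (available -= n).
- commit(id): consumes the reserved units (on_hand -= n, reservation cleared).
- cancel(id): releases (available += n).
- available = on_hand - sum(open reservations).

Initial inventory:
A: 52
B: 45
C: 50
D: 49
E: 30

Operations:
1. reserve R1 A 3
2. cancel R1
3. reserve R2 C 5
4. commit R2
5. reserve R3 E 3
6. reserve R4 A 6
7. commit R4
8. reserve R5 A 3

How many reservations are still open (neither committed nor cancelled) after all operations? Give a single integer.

Step 1: reserve R1 A 3 -> on_hand[A=52 B=45 C=50 D=49 E=30] avail[A=49 B=45 C=50 D=49 E=30] open={R1}
Step 2: cancel R1 -> on_hand[A=52 B=45 C=50 D=49 E=30] avail[A=52 B=45 C=50 D=49 E=30] open={}
Step 3: reserve R2 C 5 -> on_hand[A=52 B=45 C=50 D=49 E=30] avail[A=52 B=45 C=45 D=49 E=30] open={R2}
Step 4: commit R2 -> on_hand[A=52 B=45 C=45 D=49 E=30] avail[A=52 B=45 C=45 D=49 E=30] open={}
Step 5: reserve R3 E 3 -> on_hand[A=52 B=45 C=45 D=49 E=30] avail[A=52 B=45 C=45 D=49 E=27] open={R3}
Step 6: reserve R4 A 6 -> on_hand[A=52 B=45 C=45 D=49 E=30] avail[A=46 B=45 C=45 D=49 E=27] open={R3,R4}
Step 7: commit R4 -> on_hand[A=46 B=45 C=45 D=49 E=30] avail[A=46 B=45 C=45 D=49 E=27] open={R3}
Step 8: reserve R5 A 3 -> on_hand[A=46 B=45 C=45 D=49 E=30] avail[A=43 B=45 C=45 D=49 E=27] open={R3,R5}
Open reservations: ['R3', 'R5'] -> 2

Answer: 2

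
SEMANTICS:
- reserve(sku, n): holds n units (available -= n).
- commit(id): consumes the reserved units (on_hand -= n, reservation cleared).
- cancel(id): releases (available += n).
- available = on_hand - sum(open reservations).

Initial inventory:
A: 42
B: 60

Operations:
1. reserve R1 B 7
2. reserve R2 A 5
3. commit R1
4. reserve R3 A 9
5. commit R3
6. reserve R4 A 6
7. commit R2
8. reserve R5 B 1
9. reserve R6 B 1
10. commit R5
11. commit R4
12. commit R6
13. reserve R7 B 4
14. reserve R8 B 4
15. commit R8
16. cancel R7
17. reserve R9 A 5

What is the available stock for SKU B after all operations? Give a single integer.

Answer: 47

Derivation:
Step 1: reserve R1 B 7 -> on_hand[A=42 B=60] avail[A=42 B=53] open={R1}
Step 2: reserve R2 A 5 -> on_hand[A=42 B=60] avail[A=37 B=53] open={R1,R2}
Step 3: commit R1 -> on_hand[A=42 B=53] avail[A=37 B=53] open={R2}
Step 4: reserve R3 A 9 -> on_hand[A=42 B=53] avail[A=28 B=53] open={R2,R3}
Step 5: commit R3 -> on_hand[A=33 B=53] avail[A=28 B=53] open={R2}
Step 6: reserve R4 A 6 -> on_hand[A=33 B=53] avail[A=22 B=53] open={R2,R4}
Step 7: commit R2 -> on_hand[A=28 B=53] avail[A=22 B=53] open={R4}
Step 8: reserve R5 B 1 -> on_hand[A=28 B=53] avail[A=22 B=52] open={R4,R5}
Step 9: reserve R6 B 1 -> on_hand[A=28 B=53] avail[A=22 B=51] open={R4,R5,R6}
Step 10: commit R5 -> on_hand[A=28 B=52] avail[A=22 B=51] open={R4,R6}
Step 11: commit R4 -> on_hand[A=22 B=52] avail[A=22 B=51] open={R6}
Step 12: commit R6 -> on_hand[A=22 B=51] avail[A=22 B=51] open={}
Step 13: reserve R7 B 4 -> on_hand[A=22 B=51] avail[A=22 B=47] open={R7}
Step 14: reserve R8 B 4 -> on_hand[A=22 B=51] avail[A=22 B=43] open={R7,R8}
Step 15: commit R8 -> on_hand[A=22 B=47] avail[A=22 B=43] open={R7}
Step 16: cancel R7 -> on_hand[A=22 B=47] avail[A=22 B=47] open={}
Step 17: reserve R9 A 5 -> on_hand[A=22 B=47] avail[A=17 B=47] open={R9}
Final available[B] = 47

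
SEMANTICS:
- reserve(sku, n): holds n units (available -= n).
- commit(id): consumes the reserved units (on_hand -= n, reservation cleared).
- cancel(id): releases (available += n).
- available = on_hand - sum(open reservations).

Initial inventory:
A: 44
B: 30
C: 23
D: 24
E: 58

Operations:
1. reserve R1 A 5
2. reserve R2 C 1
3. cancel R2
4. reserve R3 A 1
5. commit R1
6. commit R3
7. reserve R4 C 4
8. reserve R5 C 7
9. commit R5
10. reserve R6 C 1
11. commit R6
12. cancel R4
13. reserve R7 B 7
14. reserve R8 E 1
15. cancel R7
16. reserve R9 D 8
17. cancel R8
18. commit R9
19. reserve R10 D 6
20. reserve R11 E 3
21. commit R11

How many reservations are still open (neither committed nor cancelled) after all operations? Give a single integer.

Answer: 1

Derivation:
Step 1: reserve R1 A 5 -> on_hand[A=44 B=30 C=23 D=24 E=58] avail[A=39 B=30 C=23 D=24 E=58] open={R1}
Step 2: reserve R2 C 1 -> on_hand[A=44 B=30 C=23 D=24 E=58] avail[A=39 B=30 C=22 D=24 E=58] open={R1,R2}
Step 3: cancel R2 -> on_hand[A=44 B=30 C=23 D=24 E=58] avail[A=39 B=30 C=23 D=24 E=58] open={R1}
Step 4: reserve R3 A 1 -> on_hand[A=44 B=30 C=23 D=24 E=58] avail[A=38 B=30 C=23 D=24 E=58] open={R1,R3}
Step 5: commit R1 -> on_hand[A=39 B=30 C=23 D=24 E=58] avail[A=38 B=30 C=23 D=24 E=58] open={R3}
Step 6: commit R3 -> on_hand[A=38 B=30 C=23 D=24 E=58] avail[A=38 B=30 C=23 D=24 E=58] open={}
Step 7: reserve R4 C 4 -> on_hand[A=38 B=30 C=23 D=24 E=58] avail[A=38 B=30 C=19 D=24 E=58] open={R4}
Step 8: reserve R5 C 7 -> on_hand[A=38 B=30 C=23 D=24 E=58] avail[A=38 B=30 C=12 D=24 E=58] open={R4,R5}
Step 9: commit R5 -> on_hand[A=38 B=30 C=16 D=24 E=58] avail[A=38 B=30 C=12 D=24 E=58] open={R4}
Step 10: reserve R6 C 1 -> on_hand[A=38 B=30 C=16 D=24 E=58] avail[A=38 B=30 C=11 D=24 E=58] open={R4,R6}
Step 11: commit R6 -> on_hand[A=38 B=30 C=15 D=24 E=58] avail[A=38 B=30 C=11 D=24 E=58] open={R4}
Step 12: cancel R4 -> on_hand[A=38 B=30 C=15 D=24 E=58] avail[A=38 B=30 C=15 D=24 E=58] open={}
Step 13: reserve R7 B 7 -> on_hand[A=38 B=30 C=15 D=24 E=58] avail[A=38 B=23 C=15 D=24 E=58] open={R7}
Step 14: reserve R8 E 1 -> on_hand[A=38 B=30 C=15 D=24 E=58] avail[A=38 B=23 C=15 D=24 E=57] open={R7,R8}
Step 15: cancel R7 -> on_hand[A=38 B=30 C=15 D=24 E=58] avail[A=38 B=30 C=15 D=24 E=57] open={R8}
Step 16: reserve R9 D 8 -> on_hand[A=38 B=30 C=15 D=24 E=58] avail[A=38 B=30 C=15 D=16 E=57] open={R8,R9}
Step 17: cancel R8 -> on_hand[A=38 B=30 C=15 D=24 E=58] avail[A=38 B=30 C=15 D=16 E=58] open={R9}
Step 18: commit R9 -> on_hand[A=38 B=30 C=15 D=16 E=58] avail[A=38 B=30 C=15 D=16 E=58] open={}
Step 19: reserve R10 D 6 -> on_hand[A=38 B=30 C=15 D=16 E=58] avail[A=38 B=30 C=15 D=10 E=58] open={R10}
Step 20: reserve R11 E 3 -> on_hand[A=38 B=30 C=15 D=16 E=58] avail[A=38 B=30 C=15 D=10 E=55] open={R10,R11}
Step 21: commit R11 -> on_hand[A=38 B=30 C=15 D=16 E=55] avail[A=38 B=30 C=15 D=10 E=55] open={R10}
Open reservations: ['R10'] -> 1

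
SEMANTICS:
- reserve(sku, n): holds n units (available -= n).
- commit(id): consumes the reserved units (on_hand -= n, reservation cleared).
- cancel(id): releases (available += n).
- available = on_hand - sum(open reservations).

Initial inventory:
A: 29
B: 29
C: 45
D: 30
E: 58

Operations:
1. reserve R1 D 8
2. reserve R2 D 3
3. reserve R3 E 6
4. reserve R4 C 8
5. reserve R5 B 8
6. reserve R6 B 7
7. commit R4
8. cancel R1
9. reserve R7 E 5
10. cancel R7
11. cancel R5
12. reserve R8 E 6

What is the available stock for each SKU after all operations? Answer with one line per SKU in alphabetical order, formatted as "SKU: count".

Answer: A: 29
B: 22
C: 37
D: 27
E: 46

Derivation:
Step 1: reserve R1 D 8 -> on_hand[A=29 B=29 C=45 D=30 E=58] avail[A=29 B=29 C=45 D=22 E=58] open={R1}
Step 2: reserve R2 D 3 -> on_hand[A=29 B=29 C=45 D=30 E=58] avail[A=29 B=29 C=45 D=19 E=58] open={R1,R2}
Step 3: reserve R3 E 6 -> on_hand[A=29 B=29 C=45 D=30 E=58] avail[A=29 B=29 C=45 D=19 E=52] open={R1,R2,R3}
Step 4: reserve R4 C 8 -> on_hand[A=29 B=29 C=45 D=30 E=58] avail[A=29 B=29 C=37 D=19 E=52] open={R1,R2,R3,R4}
Step 5: reserve R5 B 8 -> on_hand[A=29 B=29 C=45 D=30 E=58] avail[A=29 B=21 C=37 D=19 E=52] open={R1,R2,R3,R4,R5}
Step 6: reserve R6 B 7 -> on_hand[A=29 B=29 C=45 D=30 E=58] avail[A=29 B=14 C=37 D=19 E=52] open={R1,R2,R3,R4,R5,R6}
Step 7: commit R4 -> on_hand[A=29 B=29 C=37 D=30 E=58] avail[A=29 B=14 C=37 D=19 E=52] open={R1,R2,R3,R5,R6}
Step 8: cancel R1 -> on_hand[A=29 B=29 C=37 D=30 E=58] avail[A=29 B=14 C=37 D=27 E=52] open={R2,R3,R5,R6}
Step 9: reserve R7 E 5 -> on_hand[A=29 B=29 C=37 D=30 E=58] avail[A=29 B=14 C=37 D=27 E=47] open={R2,R3,R5,R6,R7}
Step 10: cancel R7 -> on_hand[A=29 B=29 C=37 D=30 E=58] avail[A=29 B=14 C=37 D=27 E=52] open={R2,R3,R5,R6}
Step 11: cancel R5 -> on_hand[A=29 B=29 C=37 D=30 E=58] avail[A=29 B=22 C=37 D=27 E=52] open={R2,R3,R6}
Step 12: reserve R8 E 6 -> on_hand[A=29 B=29 C=37 D=30 E=58] avail[A=29 B=22 C=37 D=27 E=46] open={R2,R3,R6,R8}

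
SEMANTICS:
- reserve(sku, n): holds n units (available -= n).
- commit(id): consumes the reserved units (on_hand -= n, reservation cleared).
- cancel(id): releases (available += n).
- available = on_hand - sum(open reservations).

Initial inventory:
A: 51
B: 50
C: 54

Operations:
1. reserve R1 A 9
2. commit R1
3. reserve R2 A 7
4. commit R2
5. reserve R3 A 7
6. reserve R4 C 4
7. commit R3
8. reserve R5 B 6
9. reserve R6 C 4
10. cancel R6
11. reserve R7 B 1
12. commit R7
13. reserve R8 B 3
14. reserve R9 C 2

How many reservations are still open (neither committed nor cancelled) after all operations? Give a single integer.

Answer: 4

Derivation:
Step 1: reserve R1 A 9 -> on_hand[A=51 B=50 C=54] avail[A=42 B=50 C=54] open={R1}
Step 2: commit R1 -> on_hand[A=42 B=50 C=54] avail[A=42 B=50 C=54] open={}
Step 3: reserve R2 A 7 -> on_hand[A=42 B=50 C=54] avail[A=35 B=50 C=54] open={R2}
Step 4: commit R2 -> on_hand[A=35 B=50 C=54] avail[A=35 B=50 C=54] open={}
Step 5: reserve R3 A 7 -> on_hand[A=35 B=50 C=54] avail[A=28 B=50 C=54] open={R3}
Step 6: reserve R4 C 4 -> on_hand[A=35 B=50 C=54] avail[A=28 B=50 C=50] open={R3,R4}
Step 7: commit R3 -> on_hand[A=28 B=50 C=54] avail[A=28 B=50 C=50] open={R4}
Step 8: reserve R5 B 6 -> on_hand[A=28 B=50 C=54] avail[A=28 B=44 C=50] open={R4,R5}
Step 9: reserve R6 C 4 -> on_hand[A=28 B=50 C=54] avail[A=28 B=44 C=46] open={R4,R5,R6}
Step 10: cancel R6 -> on_hand[A=28 B=50 C=54] avail[A=28 B=44 C=50] open={R4,R5}
Step 11: reserve R7 B 1 -> on_hand[A=28 B=50 C=54] avail[A=28 B=43 C=50] open={R4,R5,R7}
Step 12: commit R7 -> on_hand[A=28 B=49 C=54] avail[A=28 B=43 C=50] open={R4,R5}
Step 13: reserve R8 B 3 -> on_hand[A=28 B=49 C=54] avail[A=28 B=40 C=50] open={R4,R5,R8}
Step 14: reserve R9 C 2 -> on_hand[A=28 B=49 C=54] avail[A=28 B=40 C=48] open={R4,R5,R8,R9}
Open reservations: ['R4', 'R5', 'R8', 'R9'] -> 4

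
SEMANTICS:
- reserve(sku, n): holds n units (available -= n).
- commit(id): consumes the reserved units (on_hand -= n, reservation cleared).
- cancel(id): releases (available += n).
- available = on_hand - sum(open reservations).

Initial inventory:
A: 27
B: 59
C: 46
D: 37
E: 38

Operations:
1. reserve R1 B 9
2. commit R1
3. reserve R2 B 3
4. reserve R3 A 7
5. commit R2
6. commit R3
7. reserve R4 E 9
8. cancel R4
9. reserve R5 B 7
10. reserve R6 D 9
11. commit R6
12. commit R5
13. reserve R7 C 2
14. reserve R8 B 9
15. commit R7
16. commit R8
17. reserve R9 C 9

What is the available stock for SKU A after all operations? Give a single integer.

Answer: 20

Derivation:
Step 1: reserve R1 B 9 -> on_hand[A=27 B=59 C=46 D=37 E=38] avail[A=27 B=50 C=46 D=37 E=38] open={R1}
Step 2: commit R1 -> on_hand[A=27 B=50 C=46 D=37 E=38] avail[A=27 B=50 C=46 D=37 E=38] open={}
Step 3: reserve R2 B 3 -> on_hand[A=27 B=50 C=46 D=37 E=38] avail[A=27 B=47 C=46 D=37 E=38] open={R2}
Step 4: reserve R3 A 7 -> on_hand[A=27 B=50 C=46 D=37 E=38] avail[A=20 B=47 C=46 D=37 E=38] open={R2,R3}
Step 5: commit R2 -> on_hand[A=27 B=47 C=46 D=37 E=38] avail[A=20 B=47 C=46 D=37 E=38] open={R3}
Step 6: commit R3 -> on_hand[A=20 B=47 C=46 D=37 E=38] avail[A=20 B=47 C=46 D=37 E=38] open={}
Step 7: reserve R4 E 9 -> on_hand[A=20 B=47 C=46 D=37 E=38] avail[A=20 B=47 C=46 D=37 E=29] open={R4}
Step 8: cancel R4 -> on_hand[A=20 B=47 C=46 D=37 E=38] avail[A=20 B=47 C=46 D=37 E=38] open={}
Step 9: reserve R5 B 7 -> on_hand[A=20 B=47 C=46 D=37 E=38] avail[A=20 B=40 C=46 D=37 E=38] open={R5}
Step 10: reserve R6 D 9 -> on_hand[A=20 B=47 C=46 D=37 E=38] avail[A=20 B=40 C=46 D=28 E=38] open={R5,R6}
Step 11: commit R6 -> on_hand[A=20 B=47 C=46 D=28 E=38] avail[A=20 B=40 C=46 D=28 E=38] open={R5}
Step 12: commit R5 -> on_hand[A=20 B=40 C=46 D=28 E=38] avail[A=20 B=40 C=46 D=28 E=38] open={}
Step 13: reserve R7 C 2 -> on_hand[A=20 B=40 C=46 D=28 E=38] avail[A=20 B=40 C=44 D=28 E=38] open={R7}
Step 14: reserve R8 B 9 -> on_hand[A=20 B=40 C=46 D=28 E=38] avail[A=20 B=31 C=44 D=28 E=38] open={R7,R8}
Step 15: commit R7 -> on_hand[A=20 B=40 C=44 D=28 E=38] avail[A=20 B=31 C=44 D=28 E=38] open={R8}
Step 16: commit R8 -> on_hand[A=20 B=31 C=44 D=28 E=38] avail[A=20 B=31 C=44 D=28 E=38] open={}
Step 17: reserve R9 C 9 -> on_hand[A=20 B=31 C=44 D=28 E=38] avail[A=20 B=31 C=35 D=28 E=38] open={R9}
Final available[A] = 20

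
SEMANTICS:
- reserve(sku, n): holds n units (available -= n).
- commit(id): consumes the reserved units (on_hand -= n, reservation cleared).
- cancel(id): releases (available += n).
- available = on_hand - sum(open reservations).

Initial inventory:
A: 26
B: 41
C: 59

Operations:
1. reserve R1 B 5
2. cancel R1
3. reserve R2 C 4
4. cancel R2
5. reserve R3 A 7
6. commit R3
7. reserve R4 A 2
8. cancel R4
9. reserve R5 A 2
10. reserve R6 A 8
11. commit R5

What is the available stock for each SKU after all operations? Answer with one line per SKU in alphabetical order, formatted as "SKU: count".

Answer: A: 9
B: 41
C: 59

Derivation:
Step 1: reserve R1 B 5 -> on_hand[A=26 B=41 C=59] avail[A=26 B=36 C=59] open={R1}
Step 2: cancel R1 -> on_hand[A=26 B=41 C=59] avail[A=26 B=41 C=59] open={}
Step 3: reserve R2 C 4 -> on_hand[A=26 B=41 C=59] avail[A=26 B=41 C=55] open={R2}
Step 4: cancel R2 -> on_hand[A=26 B=41 C=59] avail[A=26 B=41 C=59] open={}
Step 5: reserve R3 A 7 -> on_hand[A=26 B=41 C=59] avail[A=19 B=41 C=59] open={R3}
Step 6: commit R3 -> on_hand[A=19 B=41 C=59] avail[A=19 B=41 C=59] open={}
Step 7: reserve R4 A 2 -> on_hand[A=19 B=41 C=59] avail[A=17 B=41 C=59] open={R4}
Step 8: cancel R4 -> on_hand[A=19 B=41 C=59] avail[A=19 B=41 C=59] open={}
Step 9: reserve R5 A 2 -> on_hand[A=19 B=41 C=59] avail[A=17 B=41 C=59] open={R5}
Step 10: reserve R6 A 8 -> on_hand[A=19 B=41 C=59] avail[A=9 B=41 C=59] open={R5,R6}
Step 11: commit R5 -> on_hand[A=17 B=41 C=59] avail[A=9 B=41 C=59] open={R6}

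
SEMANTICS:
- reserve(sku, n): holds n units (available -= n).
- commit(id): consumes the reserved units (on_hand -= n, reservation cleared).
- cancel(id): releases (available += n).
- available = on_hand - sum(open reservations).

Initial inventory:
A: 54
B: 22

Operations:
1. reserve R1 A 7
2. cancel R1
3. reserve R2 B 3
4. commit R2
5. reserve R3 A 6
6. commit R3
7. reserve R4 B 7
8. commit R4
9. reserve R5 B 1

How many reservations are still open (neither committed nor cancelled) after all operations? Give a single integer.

Answer: 1

Derivation:
Step 1: reserve R1 A 7 -> on_hand[A=54 B=22] avail[A=47 B=22] open={R1}
Step 2: cancel R1 -> on_hand[A=54 B=22] avail[A=54 B=22] open={}
Step 3: reserve R2 B 3 -> on_hand[A=54 B=22] avail[A=54 B=19] open={R2}
Step 4: commit R2 -> on_hand[A=54 B=19] avail[A=54 B=19] open={}
Step 5: reserve R3 A 6 -> on_hand[A=54 B=19] avail[A=48 B=19] open={R3}
Step 6: commit R3 -> on_hand[A=48 B=19] avail[A=48 B=19] open={}
Step 7: reserve R4 B 7 -> on_hand[A=48 B=19] avail[A=48 B=12] open={R4}
Step 8: commit R4 -> on_hand[A=48 B=12] avail[A=48 B=12] open={}
Step 9: reserve R5 B 1 -> on_hand[A=48 B=12] avail[A=48 B=11] open={R5}
Open reservations: ['R5'] -> 1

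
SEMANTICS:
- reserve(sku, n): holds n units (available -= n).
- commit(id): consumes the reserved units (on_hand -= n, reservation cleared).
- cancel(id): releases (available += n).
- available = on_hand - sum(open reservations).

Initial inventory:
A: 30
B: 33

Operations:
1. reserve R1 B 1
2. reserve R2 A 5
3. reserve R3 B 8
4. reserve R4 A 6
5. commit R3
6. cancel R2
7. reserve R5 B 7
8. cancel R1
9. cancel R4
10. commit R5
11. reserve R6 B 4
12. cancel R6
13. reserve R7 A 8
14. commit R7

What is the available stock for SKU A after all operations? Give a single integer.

Step 1: reserve R1 B 1 -> on_hand[A=30 B=33] avail[A=30 B=32] open={R1}
Step 2: reserve R2 A 5 -> on_hand[A=30 B=33] avail[A=25 B=32] open={R1,R2}
Step 3: reserve R3 B 8 -> on_hand[A=30 B=33] avail[A=25 B=24] open={R1,R2,R3}
Step 4: reserve R4 A 6 -> on_hand[A=30 B=33] avail[A=19 B=24] open={R1,R2,R3,R4}
Step 5: commit R3 -> on_hand[A=30 B=25] avail[A=19 B=24] open={R1,R2,R4}
Step 6: cancel R2 -> on_hand[A=30 B=25] avail[A=24 B=24] open={R1,R4}
Step 7: reserve R5 B 7 -> on_hand[A=30 B=25] avail[A=24 B=17] open={R1,R4,R5}
Step 8: cancel R1 -> on_hand[A=30 B=25] avail[A=24 B=18] open={R4,R5}
Step 9: cancel R4 -> on_hand[A=30 B=25] avail[A=30 B=18] open={R5}
Step 10: commit R5 -> on_hand[A=30 B=18] avail[A=30 B=18] open={}
Step 11: reserve R6 B 4 -> on_hand[A=30 B=18] avail[A=30 B=14] open={R6}
Step 12: cancel R6 -> on_hand[A=30 B=18] avail[A=30 B=18] open={}
Step 13: reserve R7 A 8 -> on_hand[A=30 B=18] avail[A=22 B=18] open={R7}
Step 14: commit R7 -> on_hand[A=22 B=18] avail[A=22 B=18] open={}
Final available[A] = 22

Answer: 22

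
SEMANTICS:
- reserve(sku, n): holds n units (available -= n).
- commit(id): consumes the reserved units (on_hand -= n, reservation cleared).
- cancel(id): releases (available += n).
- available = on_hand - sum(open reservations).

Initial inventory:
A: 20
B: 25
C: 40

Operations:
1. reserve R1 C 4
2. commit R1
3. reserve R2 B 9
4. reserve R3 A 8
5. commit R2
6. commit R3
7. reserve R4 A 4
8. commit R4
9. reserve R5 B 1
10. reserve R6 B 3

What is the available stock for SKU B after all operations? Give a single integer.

Answer: 12

Derivation:
Step 1: reserve R1 C 4 -> on_hand[A=20 B=25 C=40] avail[A=20 B=25 C=36] open={R1}
Step 2: commit R1 -> on_hand[A=20 B=25 C=36] avail[A=20 B=25 C=36] open={}
Step 3: reserve R2 B 9 -> on_hand[A=20 B=25 C=36] avail[A=20 B=16 C=36] open={R2}
Step 4: reserve R3 A 8 -> on_hand[A=20 B=25 C=36] avail[A=12 B=16 C=36] open={R2,R3}
Step 5: commit R2 -> on_hand[A=20 B=16 C=36] avail[A=12 B=16 C=36] open={R3}
Step 6: commit R3 -> on_hand[A=12 B=16 C=36] avail[A=12 B=16 C=36] open={}
Step 7: reserve R4 A 4 -> on_hand[A=12 B=16 C=36] avail[A=8 B=16 C=36] open={R4}
Step 8: commit R4 -> on_hand[A=8 B=16 C=36] avail[A=8 B=16 C=36] open={}
Step 9: reserve R5 B 1 -> on_hand[A=8 B=16 C=36] avail[A=8 B=15 C=36] open={R5}
Step 10: reserve R6 B 3 -> on_hand[A=8 B=16 C=36] avail[A=8 B=12 C=36] open={R5,R6}
Final available[B] = 12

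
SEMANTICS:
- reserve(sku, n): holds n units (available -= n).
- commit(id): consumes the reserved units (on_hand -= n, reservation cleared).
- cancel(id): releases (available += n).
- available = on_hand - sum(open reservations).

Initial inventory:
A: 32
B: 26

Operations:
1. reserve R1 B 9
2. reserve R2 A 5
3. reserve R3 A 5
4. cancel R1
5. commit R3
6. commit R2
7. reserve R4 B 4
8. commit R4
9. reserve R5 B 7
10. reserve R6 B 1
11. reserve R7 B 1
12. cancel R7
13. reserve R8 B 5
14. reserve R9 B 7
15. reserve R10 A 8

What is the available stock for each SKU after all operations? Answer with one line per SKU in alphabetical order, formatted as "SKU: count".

Answer: A: 14
B: 2

Derivation:
Step 1: reserve R1 B 9 -> on_hand[A=32 B=26] avail[A=32 B=17] open={R1}
Step 2: reserve R2 A 5 -> on_hand[A=32 B=26] avail[A=27 B=17] open={R1,R2}
Step 3: reserve R3 A 5 -> on_hand[A=32 B=26] avail[A=22 B=17] open={R1,R2,R3}
Step 4: cancel R1 -> on_hand[A=32 B=26] avail[A=22 B=26] open={R2,R3}
Step 5: commit R3 -> on_hand[A=27 B=26] avail[A=22 B=26] open={R2}
Step 6: commit R2 -> on_hand[A=22 B=26] avail[A=22 B=26] open={}
Step 7: reserve R4 B 4 -> on_hand[A=22 B=26] avail[A=22 B=22] open={R4}
Step 8: commit R4 -> on_hand[A=22 B=22] avail[A=22 B=22] open={}
Step 9: reserve R5 B 7 -> on_hand[A=22 B=22] avail[A=22 B=15] open={R5}
Step 10: reserve R6 B 1 -> on_hand[A=22 B=22] avail[A=22 B=14] open={R5,R6}
Step 11: reserve R7 B 1 -> on_hand[A=22 B=22] avail[A=22 B=13] open={R5,R6,R7}
Step 12: cancel R7 -> on_hand[A=22 B=22] avail[A=22 B=14] open={R5,R6}
Step 13: reserve R8 B 5 -> on_hand[A=22 B=22] avail[A=22 B=9] open={R5,R6,R8}
Step 14: reserve R9 B 7 -> on_hand[A=22 B=22] avail[A=22 B=2] open={R5,R6,R8,R9}
Step 15: reserve R10 A 8 -> on_hand[A=22 B=22] avail[A=14 B=2] open={R10,R5,R6,R8,R9}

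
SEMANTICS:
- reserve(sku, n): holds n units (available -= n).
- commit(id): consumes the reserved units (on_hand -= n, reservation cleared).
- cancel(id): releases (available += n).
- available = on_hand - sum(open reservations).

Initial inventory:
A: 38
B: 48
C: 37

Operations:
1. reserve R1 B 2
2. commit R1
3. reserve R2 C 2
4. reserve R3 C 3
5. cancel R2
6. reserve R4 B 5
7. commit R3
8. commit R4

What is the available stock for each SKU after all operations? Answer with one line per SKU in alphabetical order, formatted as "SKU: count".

Answer: A: 38
B: 41
C: 34

Derivation:
Step 1: reserve R1 B 2 -> on_hand[A=38 B=48 C=37] avail[A=38 B=46 C=37] open={R1}
Step 2: commit R1 -> on_hand[A=38 B=46 C=37] avail[A=38 B=46 C=37] open={}
Step 3: reserve R2 C 2 -> on_hand[A=38 B=46 C=37] avail[A=38 B=46 C=35] open={R2}
Step 4: reserve R3 C 3 -> on_hand[A=38 B=46 C=37] avail[A=38 B=46 C=32] open={R2,R3}
Step 5: cancel R2 -> on_hand[A=38 B=46 C=37] avail[A=38 B=46 C=34] open={R3}
Step 6: reserve R4 B 5 -> on_hand[A=38 B=46 C=37] avail[A=38 B=41 C=34] open={R3,R4}
Step 7: commit R3 -> on_hand[A=38 B=46 C=34] avail[A=38 B=41 C=34] open={R4}
Step 8: commit R4 -> on_hand[A=38 B=41 C=34] avail[A=38 B=41 C=34] open={}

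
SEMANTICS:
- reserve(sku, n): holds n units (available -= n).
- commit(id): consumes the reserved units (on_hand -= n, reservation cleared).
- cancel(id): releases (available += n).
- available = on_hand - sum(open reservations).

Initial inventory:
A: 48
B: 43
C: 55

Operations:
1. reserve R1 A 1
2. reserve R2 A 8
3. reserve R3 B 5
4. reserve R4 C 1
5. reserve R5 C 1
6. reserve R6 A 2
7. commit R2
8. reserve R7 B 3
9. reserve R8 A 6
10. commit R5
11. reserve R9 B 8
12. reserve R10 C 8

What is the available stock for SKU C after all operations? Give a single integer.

Answer: 45

Derivation:
Step 1: reserve R1 A 1 -> on_hand[A=48 B=43 C=55] avail[A=47 B=43 C=55] open={R1}
Step 2: reserve R2 A 8 -> on_hand[A=48 B=43 C=55] avail[A=39 B=43 C=55] open={R1,R2}
Step 3: reserve R3 B 5 -> on_hand[A=48 B=43 C=55] avail[A=39 B=38 C=55] open={R1,R2,R3}
Step 4: reserve R4 C 1 -> on_hand[A=48 B=43 C=55] avail[A=39 B=38 C=54] open={R1,R2,R3,R4}
Step 5: reserve R5 C 1 -> on_hand[A=48 B=43 C=55] avail[A=39 B=38 C=53] open={R1,R2,R3,R4,R5}
Step 6: reserve R6 A 2 -> on_hand[A=48 B=43 C=55] avail[A=37 B=38 C=53] open={R1,R2,R3,R4,R5,R6}
Step 7: commit R2 -> on_hand[A=40 B=43 C=55] avail[A=37 B=38 C=53] open={R1,R3,R4,R5,R6}
Step 8: reserve R7 B 3 -> on_hand[A=40 B=43 C=55] avail[A=37 B=35 C=53] open={R1,R3,R4,R5,R6,R7}
Step 9: reserve R8 A 6 -> on_hand[A=40 B=43 C=55] avail[A=31 B=35 C=53] open={R1,R3,R4,R5,R6,R7,R8}
Step 10: commit R5 -> on_hand[A=40 B=43 C=54] avail[A=31 B=35 C=53] open={R1,R3,R4,R6,R7,R8}
Step 11: reserve R9 B 8 -> on_hand[A=40 B=43 C=54] avail[A=31 B=27 C=53] open={R1,R3,R4,R6,R7,R8,R9}
Step 12: reserve R10 C 8 -> on_hand[A=40 B=43 C=54] avail[A=31 B=27 C=45] open={R1,R10,R3,R4,R6,R7,R8,R9}
Final available[C] = 45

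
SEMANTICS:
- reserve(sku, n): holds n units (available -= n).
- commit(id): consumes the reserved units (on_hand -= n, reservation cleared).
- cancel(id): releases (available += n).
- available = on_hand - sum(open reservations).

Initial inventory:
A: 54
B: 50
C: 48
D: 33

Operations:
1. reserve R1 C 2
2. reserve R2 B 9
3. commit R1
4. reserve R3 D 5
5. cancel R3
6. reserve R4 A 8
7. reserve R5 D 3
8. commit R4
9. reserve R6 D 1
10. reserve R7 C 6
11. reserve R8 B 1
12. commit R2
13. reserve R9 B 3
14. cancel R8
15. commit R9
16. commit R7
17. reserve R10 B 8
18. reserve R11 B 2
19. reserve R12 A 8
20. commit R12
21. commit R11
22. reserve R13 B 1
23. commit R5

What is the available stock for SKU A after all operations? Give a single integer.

Answer: 38

Derivation:
Step 1: reserve R1 C 2 -> on_hand[A=54 B=50 C=48 D=33] avail[A=54 B=50 C=46 D=33] open={R1}
Step 2: reserve R2 B 9 -> on_hand[A=54 B=50 C=48 D=33] avail[A=54 B=41 C=46 D=33] open={R1,R2}
Step 3: commit R1 -> on_hand[A=54 B=50 C=46 D=33] avail[A=54 B=41 C=46 D=33] open={R2}
Step 4: reserve R3 D 5 -> on_hand[A=54 B=50 C=46 D=33] avail[A=54 B=41 C=46 D=28] open={R2,R3}
Step 5: cancel R3 -> on_hand[A=54 B=50 C=46 D=33] avail[A=54 B=41 C=46 D=33] open={R2}
Step 6: reserve R4 A 8 -> on_hand[A=54 B=50 C=46 D=33] avail[A=46 B=41 C=46 D=33] open={R2,R4}
Step 7: reserve R5 D 3 -> on_hand[A=54 B=50 C=46 D=33] avail[A=46 B=41 C=46 D=30] open={R2,R4,R5}
Step 8: commit R4 -> on_hand[A=46 B=50 C=46 D=33] avail[A=46 B=41 C=46 D=30] open={R2,R5}
Step 9: reserve R6 D 1 -> on_hand[A=46 B=50 C=46 D=33] avail[A=46 B=41 C=46 D=29] open={R2,R5,R6}
Step 10: reserve R7 C 6 -> on_hand[A=46 B=50 C=46 D=33] avail[A=46 B=41 C=40 D=29] open={R2,R5,R6,R7}
Step 11: reserve R8 B 1 -> on_hand[A=46 B=50 C=46 D=33] avail[A=46 B=40 C=40 D=29] open={R2,R5,R6,R7,R8}
Step 12: commit R2 -> on_hand[A=46 B=41 C=46 D=33] avail[A=46 B=40 C=40 D=29] open={R5,R6,R7,R8}
Step 13: reserve R9 B 3 -> on_hand[A=46 B=41 C=46 D=33] avail[A=46 B=37 C=40 D=29] open={R5,R6,R7,R8,R9}
Step 14: cancel R8 -> on_hand[A=46 B=41 C=46 D=33] avail[A=46 B=38 C=40 D=29] open={R5,R6,R7,R9}
Step 15: commit R9 -> on_hand[A=46 B=38 C=46 D=33] avail[A=46 B=38 C=40 D=29] open={R5,R6,R7}
Step 16: commit R7 -> on_hand[A=46 B=38 C=40 D=33] avail[A=46 B=38 C=40 D=29] open={R5,R6}
Step 17: reserve R10 B 8 -> on_hand[A=46 B=38 C=40 D=33] avail[A=46 B=30 C=40 D=29] open={R10,R5,R6}
Step 18: reserve R11 B 2 -> on_hand[A=46 B=38 C=40 D=33] avail[A=46 B=28 C=40 D=29] open={R10,R11,R5,R6}
Step 19: reserve R12 A 8 -> on_hand[A=46 B=38 C=40 D=33] avail[A=38 B=28 C=40 D=29] open={R10,R11,R12,R5,R6}
Step 20: commit R12 -> on_hand[A=38 B=38 C=40 D=33] avail[A=38 B=28 C=40 D=29] open={R10,R11,R5,R6}
Step 21: commit R11 -> on_hand[A=38 B=36 C=40 D=33] avail[A=38 B=28 C=40 D=29] open={R10,R5,R6}
Step 22: reserve R13 B 1 -> on_hand[A=38 B=36 C=40 D=33] avail[A=38 B=27 C=40 D=29] open={R10,R13,R5,R6}
Step 23: commit R5 -> on_hand[A=38 B=36 C=40 D=30] avail[A=38 B=27 C=40 D=29] open={R10,R13,R6}
Final available[A] = 38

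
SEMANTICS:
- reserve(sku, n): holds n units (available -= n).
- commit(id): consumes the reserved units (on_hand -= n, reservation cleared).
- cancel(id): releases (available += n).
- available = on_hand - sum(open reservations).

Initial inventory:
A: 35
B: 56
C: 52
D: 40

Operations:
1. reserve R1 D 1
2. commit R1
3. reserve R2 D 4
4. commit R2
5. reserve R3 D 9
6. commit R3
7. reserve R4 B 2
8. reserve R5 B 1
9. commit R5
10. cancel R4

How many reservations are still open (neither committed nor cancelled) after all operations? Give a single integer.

Step 1: reserve R1 D 1 -> on_hand[A=35 B=56 C=52 D=40] avail[A=35 B=56 C=52 D=39] open={R1}
Step 2: commit R1 -> on_hand[A=35 B=56 C=52 D=39] avail[A=35 B=56 C=52 D=39] open={}
Step 3: reserve R2 D 4 -> on_hand[A=35 B=56 C=52 D=39] avail[A=35 B=56 C=52 D=35] open={R2}
Step 4: commit R2 -> on_hand[A=35 B=56 C=52 D=35] avail[A=35 B=56 C=52 D=35] open={}
Step 5: reserve R3 D 9 -> on_hand[A=35 B=56 C=52 D=35] avail[A=35 B=56 C=52 D=26] open={R3}
Step 6: commit R3 -> on_hand[A=35 B=56 C=52 D=26] avail[A=35 B=56 C=52 D=26] open={}
Step 7: reserve R4 B 2 -> on_hand[A=35 B=56 C=52 D=26] avail[A=35 B=54 C=52 D=26] open={R4}
Step 8: reserve R5 B 1 -> on_hand[A=35 B=56 C=52 D=26] avail[A=35 B=53 C=52 D=26] open={R4,R5}
Step 9: commit R5 -> on_hand[A=35 B=55 C=52 D=26] avail[A=35 B=53 C=52 D=26] open={R4}
Step 10: cancel R4 -> on_hand[A=35 B=55 C=52 D=26] avail[A=35 B=55 C=52 D=26] open={}
Open reservations: [] -> 0

Answer: 0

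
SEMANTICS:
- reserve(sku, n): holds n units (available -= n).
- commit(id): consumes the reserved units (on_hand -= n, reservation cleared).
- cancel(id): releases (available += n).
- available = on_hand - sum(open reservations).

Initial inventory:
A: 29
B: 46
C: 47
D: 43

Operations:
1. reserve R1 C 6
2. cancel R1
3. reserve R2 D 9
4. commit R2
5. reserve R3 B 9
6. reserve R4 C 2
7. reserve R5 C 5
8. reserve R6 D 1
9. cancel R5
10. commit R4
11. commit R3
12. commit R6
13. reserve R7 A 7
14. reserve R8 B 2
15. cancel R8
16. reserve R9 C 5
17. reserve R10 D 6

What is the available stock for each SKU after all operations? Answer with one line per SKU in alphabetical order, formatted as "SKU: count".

Answer: A: 22
B: 37
C: 40
D: 27

Derivation:
Step 1: reserve R1 C 6 -> on_hand[A=29 B=46 C=47 D=43] avail[A=29 B=46 C=41 D=43] open={R1}
Step 2: cancel R1 -> on_hand[A=29 B=46 C=47 D=43] avail[A=29 B=46 C=47 D=43] open={}
Step 3: reserve R2 D 9 -> on_hand[A=29 B=46 C=47 D=43] avail[A=29 B=46 C=47 D=34] open={R2}
Step 4: commit R2 -> on_hand[A=29 B=46 C=47 D=34] avail[A=29 B=46 C=47 D=34] open={}
Step 5: reserve R3 B 9 -> on_hand[A=29 B=46 C=47 D=34] avail[A=29 B=37 C=47 D=34] open={R3}
Step 6: reserve R4 C 2 -> on_hand[A=29 B=46 C=47 D=34] avail[A=29 B=37 C=45 D=34] open={R3,R4}
Step 7: reserve R5 C 5 -> on_hand[A=29 B=46 C=47 D=34] avail[A=29 B=37 C=40 D=34] open={R3,R4,R5}
Step 8: reserve R6 D 1 -> on_hand[A=29 B=46 C=47 D=34] avail[A=29 B=37 C=40 D=33] open={R3,R4,R5,R6}
Step 9: cancel R5 -> on_hand[A=29 B=46 C=47 D=34] avail[A=29 B=37 C=45 D=33] open={R3,R4,R6}
Step 10: commit R4 -> on_hand[A=29 B=46 C=45 D=34] avail[A=29 B=37 C=45 D=33] open={R3,R6}
Step 11: commit R3 -> on_hand[A=29 B=37 C=45 D=34] avail[A=29 B=37 C=45 D=33] open={R6}
Step 12: commit R6 -> on_hand[A=29 B=37 C=45 D=33] avail[A=29 B=37 C=45 D=33] open={}
Step 13: reserve R7 A 7 -> on_hand[A=29 B=37 C=45 D=33] avail[A=22 B=37 C=45 D=33] open={R7}
Step 14: reserve R8 B 2 -> on_hand[A=29 B=37 C=45 D=33] avail[A=22 B=35 C=45 D=33] open={R7,R8}
Step 15: cancel R8 -> on_hand[A=29 B=37 C=45 D=33] avail[A=22 B=37 C=45 D=33] open={R7}
Step 16: reserve R9 C 5 -> on_hand[A=29 B=37 C=45 D=33] avail[A=22 B=37 C=40 D=33] open={R7,R9}
Step 17: reserve R10 D 6 -> on_hand[A=29 B=37 C=45 D=33] avail[A=22 B=37 C=40 D=27] open={R10,R7,R9}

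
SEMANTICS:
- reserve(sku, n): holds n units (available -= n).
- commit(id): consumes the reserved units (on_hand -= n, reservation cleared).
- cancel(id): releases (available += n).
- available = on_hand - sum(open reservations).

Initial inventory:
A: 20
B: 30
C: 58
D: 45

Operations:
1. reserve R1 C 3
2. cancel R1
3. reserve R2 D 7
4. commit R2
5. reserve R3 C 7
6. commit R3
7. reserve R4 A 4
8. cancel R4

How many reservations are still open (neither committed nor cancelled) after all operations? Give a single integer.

Answer: 0

Derivation:
Step 1: reserve R1 C 3 -> on_hand[A=20 B=30 C=58 D=45] avail[A=20 B=30 C=55 D=45] open={R1}
Step 2: cancel R1 -> on_hand[A=20 B=30 C=58 D=45] avail[A=20 B=30 C=58 D=45] open={}
Step 3: reserve R2 D 7 -> on_hand[A=20 B=30 C=58 D=45] avail[A=20 B=30 C=58 D=38] open={R2}
Step 4: commit R2 -> on_hand[A=20 B=30 C=58 D=38] avail[A=20 B=30 C=58 D=38] open={}
Step 5: reserve R3 C 7 -> on_hand[A=20 B=30 C=58 D=38] avail[A=20 B=30 C=51 D=38] open={R3}
Step 6: commit R3 -> on_hand[A=20 B=30 C=51 D=38] avail[A=20 B=30 C=51 D=38] open={}
Step 7: reserve R4 A 4 -> on_hand[A=20 B=30 C=51 D=38] avail[A=16 B=30 C=51 D=38] open={R4}
Step 8: cancel R4 -> on_hand[A=20 B=30 C=51 D=38] avail[A=20 B=30 C=51 D=38] open={}
Open reservations: [] -> 0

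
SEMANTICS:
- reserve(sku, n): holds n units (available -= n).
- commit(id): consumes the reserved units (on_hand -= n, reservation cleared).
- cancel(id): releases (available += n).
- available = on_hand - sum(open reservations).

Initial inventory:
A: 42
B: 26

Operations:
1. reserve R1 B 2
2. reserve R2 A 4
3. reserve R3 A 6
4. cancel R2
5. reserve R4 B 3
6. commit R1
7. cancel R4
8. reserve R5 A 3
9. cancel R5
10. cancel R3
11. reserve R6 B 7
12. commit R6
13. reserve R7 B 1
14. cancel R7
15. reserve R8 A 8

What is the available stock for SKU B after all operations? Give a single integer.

Answer: 17

Derivation:
Step 1: reserve R1 B 2 -> on_hand[A=42 B=26] avail[A=42 B=24] open={R1}
Step 2: reserve R2 A 4 -> on_hand[A=42 B=26] avail[A=38 B=24] open={R1,R2}
Step 3: reserve R3 A 6 -> on_hand[A=42 B=26] avail[A=32 B=24] open={R1,R2,R3}
Step 4: cancel R2 -> on_hand[A=42 B=26] avail[A=36 B=24] open={R1,R3}
Step 5: reserve R4 B 3 -> on_hand[A=42 B=26] avail[A=36 B=21] open={R1,R3,R4}
Step 6: commit R1 -> on_hand[A=42 B=24] avail[A=36 B=21] open={R3,R4}
Step 7: cancel R4 -> on_hand[A=42 B=24] avail[A=36 B=24] open={R3}
Step 8: reserve R5 A 3 -> on_hand[A=42 B=24] avail[A=33 B=24] open={R3,R5}
Step 9: cancel R5 -> on_hand[A=42 B=24] avail[A=36 B=24] open={R3}
Step 10: cancel R3 -> on_hand[A=42 B=24] avail[A=42 B=24] open={}
Step 11: reserve R6 B 7 -> on_hand[A=42 B=24] avail[A=42 B=17] open={R6}
Step 12: commit R6 -> on_hand[A=42 B=17] avail[A=42 B=17] open={}
Step 13: reserve R7 B 1 -> on_hand[A=42 B=17] avail[A=42 B=16] open={R7}
Step 14: cancel R7 -> on_hand[A=42 B=17] avail[A=42 B=17] open={}
Step 15: reserve R8 A 8 -> on_hand[A=42 B=17] avail[A=34 B=17] open={R8}
Final available[B] = 17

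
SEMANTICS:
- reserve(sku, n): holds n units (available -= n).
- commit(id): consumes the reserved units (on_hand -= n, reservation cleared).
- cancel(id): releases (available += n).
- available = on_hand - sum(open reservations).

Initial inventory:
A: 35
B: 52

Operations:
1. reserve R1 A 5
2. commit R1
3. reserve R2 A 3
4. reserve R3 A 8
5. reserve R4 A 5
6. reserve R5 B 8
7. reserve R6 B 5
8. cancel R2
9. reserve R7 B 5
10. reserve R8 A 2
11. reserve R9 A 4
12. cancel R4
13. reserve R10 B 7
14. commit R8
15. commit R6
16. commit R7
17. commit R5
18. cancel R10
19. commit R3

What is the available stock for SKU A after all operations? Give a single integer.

Answer: 16

Derivation:
Step 1: reserve R1 A 5 -> on_hand[A=35 B=52] avail[A=30 B=52] open={R1}
Step 2: commit R1 -> on_hand[A=30 B=52] avail[A=30 B=52] open={}
Step 3: reserve R2 A 3 -> on_hand[A=30 B=52] avail[A=27 B=52] open={R2}
Step 4: reserve R3 A 8 -> on_hand[A=30 B=52] avail[A=19 B=52] open={R2,R3}
Step 5: reserve R4 A 5 -> on_hand[A=30 B=52] avail[A=14 B=52] open={R2,R3,R4}
Step 6: reserve R5 B 8 -> on_hand[A=30 B=52] avail[A=14 B=44] open={R2,R3,R4,R5}
Step 7: reserve R6 B 5 -> on_hand[A=30 B=52] avail[A=14 B=39] open={R2,R3,R4,R5,R6}
Step 8: cancel R2 -> on_hand[A=30 B=52] avail[A=17 B=39] open={R3,R4,R5,R6}
Step 9: reserve R7 B 5 -> on_hand[A=30 B=52] avail[A=17 B=34] open={R3,R4,R5,R6,R7}
Step 10: reserve R8 A 2 -> on_hand[A=30 B=52] avail[A=15 B=34] open={R3,R4,R5,R6,R7,R8}
Step 11: reserve R9 A 4 -> on_hand[A=30 B=52] avail[A=11 B=34] open={R3,R4,R5,R6,R7,R8,R9}
Step 12: cancel R4 -> on_hand[A=30 B=52] avail[A=16 B=34] open={R3,R5,R6,R7,R8,R9}
Step 13: reserve R10 B 7 -> on_hand[A=30 B=52] avail[A=16 B=27] open={R10,R3,R5,R6,R7,R8,R9}
Step 14: commit R8 -> on_hand[A=28 B=52] avail[A=16 B=27] open={R10,R3,R5,R6,R7,R9}
Step 15: commit R6 -> on_hand[A=28 B=47] avail[A=16 B=27] open={R10,R3,R5,R7,R9}
Step 16: commit R7 -> on_hand[A=28 B=42] avail[A=16 B=27] open={R10,R3,R5,R9}
Step 17: commit R5 -> on_hand[A=28 B=34] avail[A=16 B=27] open={R10,R3,R9}
Step 18: cancel R10 -> on_hand[A=28 B=34] avail[A=16 B=34] open={R3,R9}
Step 19: commit R3 -> on_hand[A=20 B=34] avail[A=16 B=34] open={R9}
Final available[A] = 16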